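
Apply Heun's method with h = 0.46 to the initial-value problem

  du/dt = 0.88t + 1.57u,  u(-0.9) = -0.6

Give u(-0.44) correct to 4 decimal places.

-1.5926

Heun: k1 = f(t_n, u_n); k2 = f(t_n + h, u_n + h·k1); u_{n+1} = u_n + (h/2)·(k1 + k2).
t=-0.900000, u=-0.600000:
  k1 = f(-0.900000, -0.600000) = -1.734000
  k2 = f(-0.440000, -1.397640) = -2.581495
  u ← -0.600000 + (0.46/2)·(-1.734000 + (-2.581495)) = -1.592564
u(-0.44) ≈ -1.5926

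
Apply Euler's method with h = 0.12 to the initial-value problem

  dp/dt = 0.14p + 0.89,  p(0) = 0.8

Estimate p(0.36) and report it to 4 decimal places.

1.1668

Euler: p_{n+1} = p_n + h·f(t_n, p_n).
t=0.000000, p=0.800000: f=1.002000 → p ← 0.800000 + 0.12·1.002000 = 0.920240
t=0.120000, p=0.920240: f=1.018834 → p ← 0.920240 + 0.12·1.018834 = 1.042500
t=0.240000, p=1.042500: f=1.035950 → p ← 1.042500 + 0.12·1.035950 = 1.166814
p(0.36) ≈ 1.1668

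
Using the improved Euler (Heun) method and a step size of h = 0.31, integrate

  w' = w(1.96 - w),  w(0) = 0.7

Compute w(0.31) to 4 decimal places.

Heun: k1 = f(t_n, w_n); k2 = f(t_n + h, w_n + h·k1); w_{n+1} = w_n + (h/2)·(k1 + k2).
t=0.000000, w=0.700000:
  k1 = f(0.000000, 0.700000) = 0.882000
  k2 = f(0.310000, 0.973420) = 0.960357
  w ← 0.700000 + (0.31/2)·(0.882000 + 0.960357) = 0.985565
w(0.31) ≈ 0.9856

0.9856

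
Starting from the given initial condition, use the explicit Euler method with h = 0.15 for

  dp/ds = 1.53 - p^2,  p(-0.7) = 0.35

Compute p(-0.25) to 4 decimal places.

0.8900

Euler: p_{n+1} = p_n + h·f(s_n, p_n).
s=-0.700000, p=0.350000: f=1.407500 → p ← 0.350000 + 0.15·1.407500 = 0.561125
s=-0.550000, p=0.561125: f=1.215139 → p ← 0.561125 + 0.15·1.215139 = 0.743396
s=-0.400000, p=0.743396: f=0.977363 → p ← 0.743396 + 0.15·0.977363 = 0.890000
p(-0.25) ≈ 0.8900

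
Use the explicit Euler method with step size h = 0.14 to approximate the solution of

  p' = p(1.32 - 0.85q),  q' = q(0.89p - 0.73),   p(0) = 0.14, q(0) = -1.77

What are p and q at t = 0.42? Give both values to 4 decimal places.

Euler on (p,q): p_{n+1} = p_n + h·p', q_{n+1} = q_n + h·q'.
0.000000: (0.140000, -1.770000); f=(0.395430, 1.071558) → (0.195360, -1.619982)
0.140000: (0.195360, -1.619982); f=(0.526883, 0.900920) → (0.269124, -1.493853)
0.280000: (0.269124, -1.493853); f=(0.696970, 0.732705) → (0.366700, -1.391274)
(p(0.42), q(0.42)) ≈ (0.3667, -1.3913)

0.3667, -1.3913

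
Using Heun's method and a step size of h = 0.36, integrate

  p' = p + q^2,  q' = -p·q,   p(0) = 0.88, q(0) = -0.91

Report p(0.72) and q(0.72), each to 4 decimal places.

Heun on (p,q): k1 = f(t_n, state_n); k2 = f(t_n + h, state_n + h·k1); state_{n+1} = state_n + (h/2)·(k1 + k2).
0.000000: (0.880000, -0.910000)
  k1 = (1.708100, 0.800800)
  predictor → (1.494916, -0.621712)
  k2 = (1.881442, 0.929407)
  → (1.526118, -0.598563)
0.360000: (1.526118, -0.598563)
  k1 = (1.884395, 0.913477)
  predictor → (2.204500, -0.269711)
  k2 = (2.277244, 0.594578)
  → (2.275212, -0.327113)
(p(0.72), q(0.72)) ≈ (2.2752, -0.3271)

2.2752, -0.3271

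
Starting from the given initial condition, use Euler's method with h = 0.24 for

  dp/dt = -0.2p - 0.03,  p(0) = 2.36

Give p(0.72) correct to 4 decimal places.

Euler: p_{n+1} = p_n + h·f(t_n, p_n).
t=0.000000, p=2.360000: f=-0.502000 → p ← 2.360000 + 0.24·(-0.502000) = 2.239520
t=0.240000, p=2.239520: f=-0.477904 → p ← 2.239520 + 0.24·(-0.477904) = 2.124823
t=0.480000, p=2.124823: f=-0.454965 → p ← 2.124823 + 0.24·(-0.454965) = 2.015632
p(0.72) ≈ 2.0156

2.0156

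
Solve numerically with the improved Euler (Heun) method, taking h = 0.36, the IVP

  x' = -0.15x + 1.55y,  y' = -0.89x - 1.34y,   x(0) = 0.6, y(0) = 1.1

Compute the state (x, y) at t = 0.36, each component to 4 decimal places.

0.9640, 0.4583

Heun on (x,y): k1 = f(t_n, state_n); k2 = f(t_n + h, state_n + h·k1); state_{n+1} = state_n + (h/2)·(k1 + k2).
0.000000: (0.600000, 1.100000)
  k1 = (1.615000, -2.008000)
  predictor → (1.181400, 0.377120)
  k2 = (0.407326, -1.556787)
  → (0.964019, 0.458338)
(x(0.36), y(0.36)) ≈ (0.9640, 0.4583)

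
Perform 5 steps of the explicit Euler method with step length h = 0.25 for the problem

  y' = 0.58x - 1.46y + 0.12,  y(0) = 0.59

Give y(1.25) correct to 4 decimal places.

Euler: y_{n+1} = y_n + h·f(x_n, y_n).
x=0.000000, y=0.590000: f=-0.741400 → y ← 0.590000 + 0.25·(-0.741400) = 0.404650
x=0.250000, y=0.404650: f=-0.325789 → y ← 0.404650 + 0.25·(-0.325789) = 0.323203
x=0.500000, y=0.323203: f=-0.061876 → y ← 0.323203 + 0.25·(-0.061876) = 0.307734
x=0.750000, y=0.307734: f=0.105709 → y ← 0.307734 + 0.25·0.105709 = 0.334161
x=1.000000, y=0.334161: f=0.212125 → y ← 0.334161 + 0.25·0.212125 = 0.387192
y(1.25) ≈ 0.3872

0.3872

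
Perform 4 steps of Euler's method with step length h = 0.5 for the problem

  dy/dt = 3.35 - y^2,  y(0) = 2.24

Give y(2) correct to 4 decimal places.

2.0078

Euler: y_{n+1} = y_n + h·f(t_n, y_n).
t=0.000000, y=2.240000: f=-1.667600 → y ← 2.240000 + 0.5·(-1.667600) = 1.406200
t=0.500000, y=1.406200: f=1.372602 → y ← 1.406200 + 0.5·1.372602 = 2.092501
t=1.000000, y=2.092501: f=-1.028560 → y ← 2.092501 + 0.5·(-1.028560) = 1.578221
t=1.500000, y=1.578221: f=0.859218 → y ← 1.578221 + 0.5·0.859218 = 2.007830
y(2) ≈ 2.0078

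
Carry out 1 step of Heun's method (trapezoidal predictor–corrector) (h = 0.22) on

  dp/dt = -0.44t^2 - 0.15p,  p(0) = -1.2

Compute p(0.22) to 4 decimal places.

-1.1634

Heun: k1 = f(t_n, p_n); k2 = f(t_n + h, p_n + h·k1); p_{n+1} = p_n + (h/2)·(k1 + k2).
t=0.000000, p=-1.200000:
  k1 = f(0.000000, -1.200000) = 0.180000
  k2 = f(0.220000, -1.160400) = 0.152764
  p ← -1.200000 + (0.22/2)·(0.180000 + 0.152764) = -1.163396
p(0.22) ≈ -1.1634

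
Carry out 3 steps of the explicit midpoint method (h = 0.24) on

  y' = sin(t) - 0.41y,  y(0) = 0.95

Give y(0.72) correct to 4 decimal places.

0.9353

Midpoint: k1 = f(t_n, y_n); k2 = f(t_n + h/2, y_n + (h/2)·k1); y_{n+1} = y_n + h·k2.
t=0.000000, y=0.950000:
  k1 = f(0.000000, 0.950000) = -0.389500
  k2 = f(0.120000, 0.903260) = -0.250624
  y ← 0.950000 + 0.24·(-0.250624) = 0.889850
t=0.240000, y=0.889850:
  k1 = f(0.240000, 0.889850) = -0.127136
  k2 = f(0.360000, 0.874594) = -0.006309
  y ← 0.889850 + 0.24·(-0.006309) = 0.888336
t=0.480000, y=0.888336:
  k1 = f(0.480000, 0.888336) = 0.097561
  k2 = f(0.600000, 0.900043) = 0.195625
  y ← 0.888336 + 0.24·0.195625 = 0.935286
y(0.72) ≈ 0.9353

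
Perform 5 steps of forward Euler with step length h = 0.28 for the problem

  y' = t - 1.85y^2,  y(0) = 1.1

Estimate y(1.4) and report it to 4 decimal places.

Euler: y_{n+1} = y_n + h·f(t_n, y_n).
t=0.000000, y=1.100000: f=-2.238500 → y ← 1.100000 + 0.28·(-2.238500) = 0.473220
t=0.280000, y=0.473220: f=-0.134284 → y ← 0.473220 + 0.28·(-0.134284) = 0.435621
t=0.560000, y=0.435621: f=0.208934 → y ← 0.435621 + 0.28·0.208934 = 0.494122
t=0.840000, y=0.494122: f=0.388310 → y ← 0.494122 + 0.28·0.388310 = 0.602849
t=1.120000, y=0.602849: f=0.447660 → y ← 0.602849 + 0.28·0.447660 = 0.728194
y(1.4) ≈ 0.7282

0.7282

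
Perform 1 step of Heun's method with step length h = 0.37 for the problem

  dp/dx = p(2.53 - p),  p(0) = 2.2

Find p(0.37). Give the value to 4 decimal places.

Heun: k1 = f(x_n, p_n); k2 = f(x_n + h, p_n + h·k1); p_{n+1} = p_n + (h/2)·(k1 + k2).
x=0.000000, p=2.200000:
  k1 = f(0.000000, 2.200000) = 0.726000
  k2 = f(0.370000, 2.468620) = 0.151524
  p ← 2.200000 + (0.37/2)·(0.726000 + 0.151524) = 2.362342
p(0.37) ≈ 2.3623

2.3623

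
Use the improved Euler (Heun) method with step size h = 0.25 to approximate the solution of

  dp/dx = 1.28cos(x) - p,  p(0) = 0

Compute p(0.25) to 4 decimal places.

0.2750

Heun: k1 = f(x_n, p_n); k2 = f(x_n + h, p_n + h·k1); p_{n+1} = p_n + (h/2)·(k1 + k2).
x=0.000000, p=0.000000:
  k1 = f(0.000000, 0.000000) = 1.280000
  k2 = f(0.250000, 0.320000) = 0.920208
  p ← 0.000000 + (0.25/2)·(1.280000 + 0.920208) = 0.275026
p(0.25) ≈ 0.2750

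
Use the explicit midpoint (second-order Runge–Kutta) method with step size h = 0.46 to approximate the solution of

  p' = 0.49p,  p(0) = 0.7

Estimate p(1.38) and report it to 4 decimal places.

1.3698

Midpoint: k1 = f(x_n, p_n); k2 = f(x_n + h/2, p_n + (h/2)·k1); p_{n+1} = p_n + h·k2.
x=0.000000, p=0.700000:
  k1 = f(0.000000, 0.700000) = 0.343000
  k2 = f(0.230000, 0.778890) = 0.381656
  p ← 0.700000 + 0.46·0.381656 = 0.875562
x=0.460000, p=0.875562:
  k1 = f(0.460000, 0.875562) = 0.429025
  k2 = f(0.690000, 0.974238) = 0.477376
  p ← 0.875562 + 0.46·0.477376 = 1.095155
x=0.920000, p=1.095155:
  k1 = f(0.920000, 1.095155) = 0.536626
  k2 = f(1.150000, 1.218579) = 0.597104
  p ← 1.095155 + 0.46·0.597104 = 1.369823
p(1.38) ≈ 1.3698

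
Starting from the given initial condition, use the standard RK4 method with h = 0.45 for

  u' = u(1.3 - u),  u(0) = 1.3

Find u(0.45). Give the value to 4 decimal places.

RK4: k1 = f(x_n, u_n); k2 = f(x_n + h/2, u_n + (h/2)·k1); k3 = f(x_n + h/2, u_n + (h/2)·k2); k4 = f(x_n + h, u_n + h·k3); u_{n+1} = u_n + (h/6)·(k1 + 2k2 + 2k3 + k4).
x=0.000000, u=1.300000:
  k1 = f(0.000000, 1.300000) = 0.000000
  k2 = f(0.225000, 1.300000) = 0.000000
  k3 = f(0.225000, 1.300000) = 0.000000
  k4 = f(0.450000, 1.300000) = 0.000000
  u ← 1.300000 + (0.45/6)·(k1 + 2k2 + 2k3 + k4) = 1.300000
u(0.45) ≈ 1.3000

1.3000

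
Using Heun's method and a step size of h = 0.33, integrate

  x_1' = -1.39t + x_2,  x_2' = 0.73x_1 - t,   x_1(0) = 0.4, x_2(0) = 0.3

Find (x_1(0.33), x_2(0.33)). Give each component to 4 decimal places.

Heun on (x_1,x_2): k1 = f(t_n, state_n); k2 = f(t_n + h, state_n + h·k1); state_{n+1} = state_n + (h/2)·(k1 + k2).
0.000000: (0.400000, 0.300000)
  k1 = (0.300000, 0.292000)
  predictor → (0.499000, 0.396360)
  k2 = (-0.062340, 0.034270)
  → (0.439214, 0.353835)
(x_1(0.33), x_2(0.33)) ≈ (0.4392, 0.3538)

0.4392, 0.3538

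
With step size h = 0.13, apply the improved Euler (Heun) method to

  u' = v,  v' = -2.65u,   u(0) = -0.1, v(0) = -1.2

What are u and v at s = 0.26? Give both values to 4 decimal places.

-0.3961, -1.0258

Heun on (u,v): k1 = f(s_n, state_n); k2 = f(s_n + h, state_n + h·k1); state_{n+1} = state_n + (h/2)·(k1 + k2).
0.000000: (-0.100000, -1.200000)
  k1 = (-1.200000, 0.265000)
  predictor → (-0.256000, -1.165550)
  k2 = (-1.165550, 0.678400)
  → (-0.253761, -1.138679)
0.130000: (-0.253761, -1.138679)
  k1 = (-1.138679, 0.672466)
  predictor → (-0.401789, -1.051258)
  k2 = (-1.051258, 1.064741)
  → (-0.396107, -1.025761)
(u(0.26), v(0.26)) ≈ (-0.3961, -1.0258)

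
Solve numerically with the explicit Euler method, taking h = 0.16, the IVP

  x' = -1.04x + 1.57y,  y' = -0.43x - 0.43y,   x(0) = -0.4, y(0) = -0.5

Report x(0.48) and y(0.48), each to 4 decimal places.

Euler on (x,y): x_{n+1} = x_n + h·x', y_{n+1} = y_n + h·y'.
0.000000: (-0.400000, -0.500000); f=(-0.369000, 0.387000) → (-0.459040, -0.438080)
0.160000: (-0.459040, -0.438080); f=(-0.210384, 0.385762) → (-0.492701, -0.376358)
0.320000: (-0.492701, -0.376358); f=(-0.078473, 0.373696) → (-0.505257, -0.316567)
(x(0.48), y(0.48)) ≈ (-0.5053, -0.3166)

-0.5053, -0.3166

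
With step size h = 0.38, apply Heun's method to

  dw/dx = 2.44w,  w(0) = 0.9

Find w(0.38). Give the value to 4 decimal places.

2.1213

Heun: k1 = f(x_n, w_n); k2 = f(x_n + h, w_n + h·k1); w_{n+1} = w_n + (h/2)·(k1 + k2).
x=0.000000, w=0.900000:
  k1 = f(0.000000, 0.900000) = 2.196000
  k2 = f(0.380000, 1.734480) = 4.232131
  w ← 0.900000 + (0.38/2)·(2.196000 + 4.232131) = 2.121345
w(0.38) ≈ 2.1213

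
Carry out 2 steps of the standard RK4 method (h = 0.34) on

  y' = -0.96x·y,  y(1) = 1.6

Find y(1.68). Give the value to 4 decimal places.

0.6674

RK4: k1 = f(x_n, y_n); k2 = f(x_n + h/2, y_n + (h/2)·k1); k3 = f(x_n + h/2, y_n + (h/2)·k2); k4 = f(x_n + h, y_n + h·k3); y_{n+1} = y_n + (h/6)·(k1 + 2k2 + 2k3 + k4).
x=1.000000, y=1.600000:
  k1 = f(1.000000, 1.600000) = -1.536000
  k2 = f(1.170000, 1.338880) = -1.503830
  k3 = f(1.170000, 1.344349) = -1.509973
  k4 = f(1.340000, 1.086609) = -1.397814
  y ← 1.600000 + (0.34/6)·(k1 + 2k2 + 2k3 + k4) = 1.092186
x=1.340000, y=1.092186:
  k1 = f(1.340000, 1.092186) = -1.404988
  k2 = f(1.510000, 0.853338) = -1.236999
  k3 = f(1.510000, 0.881896) = -1.278397
  k4 = f(1.680000, 0.657531) = -1.060466
  y ← 1.092186 + (0.34/6)·(k1 + 2k2 + 2k3 + k4) = 0.667399
y(1.68) ≈ 0.6674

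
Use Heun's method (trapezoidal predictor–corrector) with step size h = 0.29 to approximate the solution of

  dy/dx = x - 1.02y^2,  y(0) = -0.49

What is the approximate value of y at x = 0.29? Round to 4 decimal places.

Heun: k1 = f(x_n, y_n); k2 = f(x_n + h, y_n + h·k1); y_{n+1} = y_n + (h/2)·(k1 + k2).
x=0.000000, y=-0.490000:
  k1 = f(0.000000, -0.490000) = -0.244902
  k2 = f(0.290000, -0.561022) = -0.031040
  y ← -0.490000 + (0.29/2)·(-0.244902 + (-0.031040)) = -0.530012
y(0.29) ≈ -0.5300

-0.5300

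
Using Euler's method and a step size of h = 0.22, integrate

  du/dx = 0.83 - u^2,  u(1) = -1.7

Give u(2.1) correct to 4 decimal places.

-29.7464

Euler: u_{n+1} = u_n + h·f(x_n, u_n).
x=1.000000, u=-1.700000: f=-2.060000 → u ← -1.700000 + 0.22·(-2.060000) = -2.153200
x=1.220000, u=-2.153200: f=-3.806270 → u ← -2.153200 + 0.22·(-3.806270) = -2.990579
x=1.440000, u=-2.990579: f=-8.113565 → u ← -2.990579 + 0.22·(-8.113565) = -4.775564
x=1.660000, u=-4.775564: f=-21.976010 → u ← -4.775564 + 0.22·(-21.976010) = -9.610286
x=1.880000, u=-9.610286: f=-91.527599 → u ← -9.610286 + 0.22·(-91.527599) = -29.746358
u(2.1) ≈ -29.7464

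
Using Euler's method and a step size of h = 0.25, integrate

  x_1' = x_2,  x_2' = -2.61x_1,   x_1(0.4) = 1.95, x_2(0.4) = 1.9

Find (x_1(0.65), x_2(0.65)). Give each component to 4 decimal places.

2.4250, 0.6276

Euler on (x_1,x_2): x_1_{n+1} = x_1_n + h·x_1', x_2_{n+1} = x_2_n + h·x_2'.
0.400000: (1.950000, 1.900000); f=(1.900000, -5.089500) → (2.425000, 0.627625)
(x_1(0.65), x_2(0.65)) ≈ (2.4250, 0.6276)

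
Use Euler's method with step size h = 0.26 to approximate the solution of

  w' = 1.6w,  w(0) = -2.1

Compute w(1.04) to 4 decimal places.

Euler: w_{n+1} = w_n + h·f(t_n, w_n).
t=0.000000, w=-2.100000: f=-3.360000 → w ← -2.100000 + 0.26·(-3.360000) = -2.973600
t=0.260000, w=-2.973600: f=-4.757760 → w ← -2.973600 + 0.26·(-4.757760) = -4.210618
t=0.520000, w=-4.210618: f=-6.736988 → w ← -4.210618 + 0.26·(-6.736988) = -5.962235
t=0.780000, w=-5.962235: f=-9.539575 → w ← -5.962235 + 0.26·(-9.539575) = -8.442524
w(1.04) ≈ -8.4425

-8.4425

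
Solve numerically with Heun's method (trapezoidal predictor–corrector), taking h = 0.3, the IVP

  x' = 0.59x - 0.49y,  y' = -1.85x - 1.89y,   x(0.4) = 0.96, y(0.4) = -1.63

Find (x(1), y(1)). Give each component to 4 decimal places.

1.8716, -1.5437

Heun on (x,y): k1 = f(s_n, state_n); k2 = f(s_n + h, state_n + h·k1); state_{n+1} = state_n + (h/2)·(k1 + k2).
0.400000: (0.960000, -1.630000)
  k1 = (1.365100, 1.304700)
  predictor → (1.369530, -1.238590)
  k2 = (1.414932, -0.192695)
  → (1.377005, -1.463199)
0.700000: (1.377005, -1.463199)
  k1 = (1.529400, 0.217988)
  predictor → (1.835825, -1.397803)
  k2 = (1.768060, -0.754429)
  → (1.871624, -1.543665)
(x(1), y(1)) ≈ (1.8716, -1.5437)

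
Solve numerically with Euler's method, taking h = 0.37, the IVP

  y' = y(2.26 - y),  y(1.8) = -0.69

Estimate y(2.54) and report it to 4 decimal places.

-3.4205

Euler: y_{n+1} = y_n + h·f(t_n, y_n).
t=1.800000, y=-0.690000: f=-2.035500 → y ← -0.690000 + 0.37·(-2.035500) = -1.443135
t=2.170000, y=-1.443135: f=-5.344124 → y ← -1.443135 + 0.37·(-5.344124) = -3.420461
y(2.54) ≈ -3.4205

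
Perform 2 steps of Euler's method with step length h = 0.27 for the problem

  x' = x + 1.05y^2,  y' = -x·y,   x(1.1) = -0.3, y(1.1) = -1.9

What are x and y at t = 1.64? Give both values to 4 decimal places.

Euler on (x,y): x_{n+1} = x_n + h·x', y_{n+1} = y_n + h·y'.
1.100000: (-0.300000, -1.900000); f=(3.490500, -0.570000) → (0.642435, -2.053900)
1.370000: (0.642435, -2.053900); f=(5.071865, 1.319497) → (2.011839, -1.697636)
(x(1.64), y(1.64)) ≈ (2.0118, -1.6976)

2.0118, -1.6976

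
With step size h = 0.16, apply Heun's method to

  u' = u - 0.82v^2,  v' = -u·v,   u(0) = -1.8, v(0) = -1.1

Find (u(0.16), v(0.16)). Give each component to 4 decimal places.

Heun on (u,v): k1 = f(t_n, state_n); k2 = f(t_n + h, state_n + h·k1); state_{n+1} = state_n + (h/2)·(k1 + k2).
0.000000: (-1.800000, -1.100000)
  k1 = (-2.792200, -1.980000)
  predictor → (-2.246752, -1.416800)
  k2 = (-3.892756, -3.183198)
  → (-2.334796, -1.513056)
(u(0.16), v(0.16)) ≈ (-2.3348, -1.5131)

-2.3348, -1.5131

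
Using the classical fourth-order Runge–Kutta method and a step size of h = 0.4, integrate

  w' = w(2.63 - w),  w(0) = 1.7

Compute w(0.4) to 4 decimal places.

RK4: k1 = f(t_n, w_n); k2 = f(t_n + h/2, w_n + (h/2)·k1); k3 = f(t_n + h/2, w_n + (h/2)·k2); k4 = f(t_n + h, w_n + h·k3); w_{n+1} = w_n + (h/6)·(k1 + 2k2 + 2k3 + k4).
t=0.000000, w=1.700000:
  k1 = f(0.000000, 1.700000) = 1.581000
  k2 = f(0.200000, 2.016200) = 1.237544
  k3 = f(0.200000, 1.947509) = 1.329158
  k4 = f(0.400000, 2.231663) = 0.888954
  w ← 1.700000 + (0.4/6)·(k1 + 2k2 + 2k3 + k4) = 2.206890
w(0.4) ≈ 2.2069

2.2069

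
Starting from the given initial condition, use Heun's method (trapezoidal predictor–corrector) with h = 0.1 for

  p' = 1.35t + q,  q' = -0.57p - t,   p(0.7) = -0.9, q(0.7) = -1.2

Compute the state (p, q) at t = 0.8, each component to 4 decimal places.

Heun on (p,q): k1 = f(t_n, state_n); k2 = f(t_n + h, state_n + h·k1); state_{n+1} = state_n + (h/2)·(k1 + k2).
0.700000: (-0.900000, -1.200000)
  k1 = (-0.255000, -0.187000)
  predictor → (-0.925500, -1.218700)
  k2 = (-0.138700, -0.272465)
  → (-0.919685, -1.222973)
(p(0.8), q(0.8)) ≈ (-0.9197, -1.2230)

-0.9197, -1.2230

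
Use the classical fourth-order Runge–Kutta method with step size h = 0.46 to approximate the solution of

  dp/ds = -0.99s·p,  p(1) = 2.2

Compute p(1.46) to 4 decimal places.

RK4: k1 = f(s_n, p_n); k2 = f(s_n + h/2, p_n + (h/2)·k1); k3 = f(s_n + h/2, p_n + (h/2)·k2); k4 = f(s_n + h, p_n + h·k3); p_{n+1} = p_n + (h/6)·(k1 + 2k2 + 2k3 + k4).
s=1.000000, p=2.200000:
  k1 = f(1.000000, 2.200000) = -2.178000
  k2 = f(1.230000, 1.699060) = -2.068945
  k3 = f(1.230000, 1.724143) = -2.099488
  k4 = f(1.460000, 1.234235) = -1.783964
  p ← 2.200000 + (0.46/6)·(k1 + 2k2 + 2k3 + k4) = 1.257090
p(1.46) ≈ 1.2571

1.2571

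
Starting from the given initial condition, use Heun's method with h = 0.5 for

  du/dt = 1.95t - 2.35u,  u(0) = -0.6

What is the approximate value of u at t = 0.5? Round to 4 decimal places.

Heun: k1 = f(t_n, u_n); k2 = f(t_n + h, u_n + h·k1); u_{n+1} = u_n + (h/2)·(k1 + k2).
t=0.000000, u=-0.600000:
  k1 = f(0.000000, -0.600000) = 1.410000
  k2 = f(0.500000, 0.105000) = 0.728250
  u ← -0.600000 + (0.5/2)·(1.410000 + 0.728250) = -0.065437
u(0.5) ≈ -0.0654

-0.0654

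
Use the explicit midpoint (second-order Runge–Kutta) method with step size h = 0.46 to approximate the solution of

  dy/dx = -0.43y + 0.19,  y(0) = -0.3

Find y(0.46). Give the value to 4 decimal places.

Midpoint: k1 = f(x_n, y_n); k2 = f(x_n + h/2, y_n + (h/2)·k1); y_{n+1} = y_n + h·k2.
x=0.000000, y=-0.300000:
  k1 = f(0.000000, -0.300000) = 0.319000
  k2 = f(0.230000, -0.226630) = 0.287451
  y ← -0.300000 + 0.46·0.287451 = -0.167773
y(0.46) ≈ -0.1678

-0.1678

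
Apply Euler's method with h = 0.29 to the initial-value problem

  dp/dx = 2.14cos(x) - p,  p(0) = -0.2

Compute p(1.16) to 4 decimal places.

Euler: p_{n+1} = p_n + h·f(x_n, p_n).
x=0.000000, p=-0.200000: f=2.340000 → p ← -0.200000 + 0.29·2.340000 = 0.478600
x=0.290000, p=0.478600: f=1.572042 → p ← 0.478600 + 0.29·1.572042 = 0.934492
x=0.580000, p=0.934492: f=0.855538 → p ← 0.934492 + 0.29·0.855538 = 1.182598
x=0.870000, p=1.182598: f=0.197331 → p ← 1.182598 + 0.29·0.197331 = 1.239824
p(1.16) ≈ 1.2398

1.2398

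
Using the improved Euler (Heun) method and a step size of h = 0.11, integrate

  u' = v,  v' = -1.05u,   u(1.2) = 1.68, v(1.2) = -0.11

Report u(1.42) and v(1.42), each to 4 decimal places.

Heun on (u,v): k1 = f(t_n, state_n); k2 = f(t_n + h, state_n + h·k1); state_{n+1} = state_n + (h/2)·(k1 + k2).
1.200000: (1.680000, -0.110000)
  k1 = (-0.110000, -1.764000)
  predictor → (1.667900, -0.304040)
  k2 = (-0.304040, -1.751295)
  → (1.657228, -0.303341)
1.310000: (1.657228, -0.303341)
  k1 = (-0.303341, -1.740089)
  predictor → (1.623860, -0.494751)
  k2 = (-0.494751, -1.705053)
  → (1.613333, -0.492824)
(u(1.42), v(1.42)) ≈ (1.6133, -0.4928)

1.6133, -0.4928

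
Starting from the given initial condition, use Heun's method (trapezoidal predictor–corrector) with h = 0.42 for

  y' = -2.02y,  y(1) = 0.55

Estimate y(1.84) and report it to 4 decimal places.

0.1439

Heun: k1 = f(x_n, y_n); k2 = f(x_n + h, y_n + h·k1); y_{n+1} = y_n + (h/2)·(k1 + k2).
x=1.000000, y=0.550000:
  k1 = f(1.000000, 0.550000) = -1.111000
  k2 = f(1.420000, 0.083380) = -0.168428
  y ← 0.550000 + (0.42/2)·(-1.111000 + (-0.168428)) = 0.281320
x=1.420000, y=0.281320:
  k1 = f(1.420000, 0.281320) = -0.568267
  k2 = f(1.840000, 0.042648) = -0.086149
  y ← 0.281320 + (0.42/2)·(-0.568267 + (-0.086149)) = 0.143893
y(1.84) ≈ 0.1439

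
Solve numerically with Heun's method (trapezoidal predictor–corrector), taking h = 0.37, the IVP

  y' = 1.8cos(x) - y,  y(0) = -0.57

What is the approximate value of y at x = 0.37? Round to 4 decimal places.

Heun: k1 = f(x_n, y_n); k2 = f(x_n + h, y_n + h·k1); y_{n+1} = y_n + (h/2)·(k1 + k2).
x=0.000000, y=-0.570000:
  k1 = f(0.000000, -0.570000) = 2.370000
  k2 = f(0.370000, 0.306900) = 1.371289
  y ← -0.570000 + (0.37/2)·(2.370000 + 1.371289) = 0.122139
y(0.37) ≈ 0.1221

0.1221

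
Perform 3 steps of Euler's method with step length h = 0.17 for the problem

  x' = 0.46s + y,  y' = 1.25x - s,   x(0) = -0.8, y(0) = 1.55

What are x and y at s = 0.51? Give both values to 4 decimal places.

-0.0517, 1.1180

Euler on (x,y): x_{n+1} = x_n + h·x', y_{n+1} = y_n + h·y'.
0.000000: (-0.800000, 1.550000); f=(1.550000, -1.000000) → (-0.536500, 1.380000)
0.170000: (-0.536500, 1.380000); f=(1.458200, -0.840625) → (-0.288606, 1.237094)
0.340000: (-0.288606, 1.237094); f=(1.393494, -0.700757) → (-0.051712, 1.117965)
(x(0.51), y(0.51)) ≈ (-0.0517, 1.1180)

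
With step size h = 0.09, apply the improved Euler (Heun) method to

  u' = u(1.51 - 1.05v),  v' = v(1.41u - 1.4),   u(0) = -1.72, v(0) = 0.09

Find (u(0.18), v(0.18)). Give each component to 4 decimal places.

-2.2290, 0.0436

Heun on (u,v): k1 = f(t_n, state_n); k2 = f(t_n + h, state_n + h·k1); state_{n+1} = state_n + (h/2)·(k1 + k2).
0.000000: (-1.720000, 0.090000)
  k1 = (-2.434660, -0.344268)
  predictor → (-1.939119, 0.059016)
  k2 = (-2.807910, -0.243981)
  → (-1.955916, 0.063529)
0.090000: (-1.955916, 0.063529)
  k1 = (-2.822963, -0.264143)
  predictor → (-2.209982, 0.039756)
  k2 = (-3.244820, -0.179541)
  → (-2.228966, 0.043563)
(u(0.18), v(0.18)) ≈ (-2.2290, 0.0436)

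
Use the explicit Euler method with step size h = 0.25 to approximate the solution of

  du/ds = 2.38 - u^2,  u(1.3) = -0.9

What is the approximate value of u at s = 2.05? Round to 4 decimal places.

0.6180

Euler: u_{n+1} = u_n + h·f(s_n, u_n).
s=1.300000, u=-0.900000: f=1.570000 → u ← -0.900000 + 0.25·1.570000 = -0.507500
s=1.550000, u=-0.507500: f=2.122444 → u ← -0.507500 + 0.25·2.122444 = 0.023111
s=1.800000, u=0.023111: f=2.379466 → u ← 0.023111 + 0.25·2.379466 = 0.617977
u(2.05) ≈ 0.6180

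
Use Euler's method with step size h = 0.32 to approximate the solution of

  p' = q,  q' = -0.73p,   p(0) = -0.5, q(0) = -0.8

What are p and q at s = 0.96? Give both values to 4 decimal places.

-1.1367, -0.2789

Euler on (p,q): p_{n+1} = p_n + h·p', q_{n+1} = q_n + h·q'.
0.000000: (-0.500000, -0.800000); f=(-0.800000, 0.365000) → (-0.756000, -0.683200)
0.320000: (-0.756000, -0.683200); f=(-0.683200, 0.551880) → (-0.974624, -0.506598)
0.640000: (-0.974624, -0.506598); f=(-0.506598, 0.711476) → (-1.136735, -0.278926)
(p(0.96), q(0.96)) ≈ (-1.1367, -0.2789)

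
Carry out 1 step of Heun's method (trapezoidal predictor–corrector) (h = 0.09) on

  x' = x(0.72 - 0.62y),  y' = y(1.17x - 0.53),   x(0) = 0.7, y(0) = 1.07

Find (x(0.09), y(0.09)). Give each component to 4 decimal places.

0.7030, 1.0984

Heun on (x,y): k1 = f(t_n, state_n); k2 = f(t_n + h, state_n + h·k1); state_{n+1} = state_n + (h/2)·(k1 + k2).
0.000000: (0.700000, 1.070000)
  k1 = (0.039620, 0.309230)
  predictor → (0.703566, 1.097831)
  k2 = (0.027682, 0.321853)
  → (0.703029, 1.098399)
(x(0.09), y(0.09)) ≈ (0.7030, 1.0984)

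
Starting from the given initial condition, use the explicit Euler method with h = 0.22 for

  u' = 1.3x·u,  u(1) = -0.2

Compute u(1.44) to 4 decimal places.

-0.3469

Euler: u_{n+1} = u_n + h·f(x_n, u_n).
x=1.000000, u=-0.200000: f=-0.260000 → u ← -0.200000 + 0.22·(-0.260000) = -0.257200
x=1.220000, u=-0.257200: f=-0.407919 → u ← -0.257200 + 0.22·(-0.407919) = -0.346942
u(1.44) ≈ -0.3469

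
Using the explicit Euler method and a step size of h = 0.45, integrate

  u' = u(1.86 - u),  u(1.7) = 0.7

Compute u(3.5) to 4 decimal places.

Euler: u_{n+1} = u_n + h·f(t_n, u_n).
t=1.700000, u=0.700000: f=0.812000 → u ← 0.700000 + 0.45·0.812000 = 1.065400
t=2.150000, u=1.065400: f=0.846567 → u ← 1.065400 + 0.45·0.846567 = 1.446355
t=2.600000, u=1.446355: f=0.598277 → u ← 1.446355 + 0.45·0.598277 = 1.715580
t=3.050000, u=1.715580: f=0.247764 → u ← 1.715580 + 0.45·0.247764 = 1.827074
u(3.5) ≈ 1.8271

1.8271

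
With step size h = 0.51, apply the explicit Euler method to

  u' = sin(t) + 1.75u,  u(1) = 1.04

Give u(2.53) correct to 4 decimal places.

10.0090

Euler: u_{n+1} = u_n + h·f(t_n, u_n).
t=1.000000, u=1.040000: f=2.661471 → u ← 1.040000 + 0.51·2.661471 = 2.397350
t=1.510000, u=2.397350: f=5.193515 → u ← 2.397350 + 0.51·5.193515 = 5.046043
t=2.020000, u=5.046043: f=9.731368 → u ← 5.046043 + 0.51·9.731368 = 10.009041
u(2.53) ≈ 10.0090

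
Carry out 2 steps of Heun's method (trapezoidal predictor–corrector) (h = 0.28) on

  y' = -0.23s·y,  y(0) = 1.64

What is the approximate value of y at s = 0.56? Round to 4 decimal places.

Heun: k1 = f(s_n, y_n); k2 = f(s_n + h, y_n + h·k1); y_{n+1} = y_n + (h/2)·(k1 + k2).
s=0.000000, y=1.640000:
  k1 = f(0.000000, 1.640000) = 0.000000
  k2 = f(0.280000, 1.640000) = -0.105616
  y ← 1.640000 + (0.28/2)·(0.000000 + (-0.105616)) = 1.625214
s=0.280000, y=1.625214:
  k1 = f(0.280000, 1.625214) = -0.104664
  k2 = f(0.560000, 1.595908) = -0.205553
  y ← 1.625214 + (0.28/2)·(-0.104664 + (-0.205553)) = 1.581783
y(0.56) ≈ 1.5818

1.5818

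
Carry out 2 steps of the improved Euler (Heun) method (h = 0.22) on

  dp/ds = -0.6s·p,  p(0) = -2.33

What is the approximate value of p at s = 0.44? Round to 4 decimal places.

-2.1981

Heun: k1 = f(s_n, p_n); k2 = f(s_n + h, p_n + h·k1); p_{n+1} = p_n + (h/2)·(k1 + k2).
s=0.000000, p=-2.330000:
  k1 = f(0.000000, -2.330000) = 0.000000
  k2 = f(0.220000, -2.330000) = 0.307560
  p ← -2.330000 + (0.22/2)·(0.000000 + 0.307560) = -2.296168
s=0.220000, p=-2.296168:
  k1 = f(0.220000, -2.296168) = 0.303094
  k2 = f(0.440000, -2.229488) = 0.588585
  p ← -2.296168 + (0.22/2)·(0.303094 + 0.588585) = -2.198084
p(0.44) ≈ -2.1981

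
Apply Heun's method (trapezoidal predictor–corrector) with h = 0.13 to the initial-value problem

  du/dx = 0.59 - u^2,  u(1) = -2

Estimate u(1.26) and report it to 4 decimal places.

-3.6557

Heun: k1 = f(x_n, u_n); k2 = f(x_n + h, u_n + h·k1); u_{n+1} = u_n + (h/2)·(k1 + k2).
x=1.000000, u=-2.000000:
  k1 = f(1.000000, -2.000000) = -3.410000
  k2 = f(1.130000, -2.443300) = -5.379715
  u ← -2.000000 + (0.13/2)·(-3.410000 + (-5.379715)) = -2.571331
x=1.130000, u=-2.571331:
  k1 = f(1.130000, -2.571331) = -6.021746
  k2 = f(1.260000, -3.354158) = -10.660378
  u ← -2.571331 + (0.13/2)·(-6.021746 + (-10.660378)) = -3.655670
u(1.26) ≈ -3.6557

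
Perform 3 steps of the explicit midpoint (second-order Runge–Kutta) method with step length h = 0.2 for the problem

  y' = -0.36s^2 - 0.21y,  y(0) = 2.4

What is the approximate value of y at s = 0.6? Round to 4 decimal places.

Midpoint: k1 = f(s_n, y_n); k2 = f(s_n + h/2, y_n + (h/2)·k1); y_{n+1} = y_n + h·k2.
s=0.000000, y=2.400000:
  k1 = f(0.000000, 2.400000) = -0.504000
  k2 = f(0.100000, 2.349600) = -0.497016
  y ← 2.400000 + 0.2·(-0.497016) = 2.300597
s=0.200000, y=2.300597:
  k1 = f(0.200000, 2.300597) = -0.497525
  k2 = f(0.300000, 2.250844) = -0.505077
  y ← 2.300597 + 0.2·(-0.505077) = 2.199581
s=0.400000, y=2.199581:
  k1 = f(0.400000, 2.199581) = -0.519512
  k2 = f(0.500000, 2.147630) = -0.541002
  y ← 2.199581 + 0.2·(-0.541002) = 2.091381
y(0.6) ≈ 2.0914

2.0914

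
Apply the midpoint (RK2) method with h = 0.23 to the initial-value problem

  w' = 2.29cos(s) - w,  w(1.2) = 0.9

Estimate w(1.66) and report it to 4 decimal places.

0.6646

Midpoint: k1 = f(s_n, w_n); k2 = f(s_n + h/2, w_n + (h/2)·k1); w_{n+1} = w_n + h·k2.
s=1.200000, w=0.900000:
  k1 = f(1.200000, 0.900000) = -0.070201
  k2 = f(1.315000, 0.891927) = -0.312520
  w ← 0.900000 + 0.23·(-0.312520) = 0.828120
s=1.430000, w=0.828120:
  k1 = f(1.430000, 0.828120) = -0.506761
  k2 = f(1.545000, 0.769843) = -0.710776
  w ← 0.828120 + 0.23·(-0.710776) = 0.664642
w(1.66) ≈ 0.6646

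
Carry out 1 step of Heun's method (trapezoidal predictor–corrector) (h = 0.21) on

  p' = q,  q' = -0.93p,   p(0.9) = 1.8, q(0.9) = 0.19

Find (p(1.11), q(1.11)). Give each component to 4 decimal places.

Heun on (p,q): k1 = f(t_n, state_n); k2 = f(t_n + h, state_n + h·k1); state_{n+1} = state_n + (h/2)·(k1 + k2).
0.900000: (1.800000, 0.190000)
  k1 = (0.190000, -1.674000)
  predictor → (1.839900, -0.161540)
  k2 = (-0.161540, -1.711107)
  → (1.802988, -0.165436)
(p(1.11), q(1.11)) ≈ (1.8030, -0.1654)

1.8030, -0.1654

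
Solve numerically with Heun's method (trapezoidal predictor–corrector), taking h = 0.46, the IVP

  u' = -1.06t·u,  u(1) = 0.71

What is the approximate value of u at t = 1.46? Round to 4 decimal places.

Heun: k1 = f(t_n, u_n); k2 = f(t_n + h, u_n + h·k1); u_{n+1} = u_n + (h/2)·(k1 + k2).
t=1.000000, u=0.710000:
  k1 = f(1.000000, 0.710000) = -0.752600
  k2 = f(1.460000, 0.363804) = -0.563023
  u ← 0.710000 + (0.46/2)·(-0.752600 + (-0.563023)) = 0.407407
u(1.46) ≈ 0.4074

0.4074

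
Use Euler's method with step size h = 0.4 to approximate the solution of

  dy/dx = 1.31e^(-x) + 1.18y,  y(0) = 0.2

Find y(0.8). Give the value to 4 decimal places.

1.5559

Euler: y_{n+1} = y_n + h·f(x_n, y_n).
x=0.000000, y=0.200000: f=1.546000 → y ← 0.200000 + 0.4·1.546000 = 0.818400
x=0.400000, y=0.818400: f=1.843831 → y ← 0.818400 + 0.4·1.843831 = 1.555933
y(0.8) ≈ 1.5559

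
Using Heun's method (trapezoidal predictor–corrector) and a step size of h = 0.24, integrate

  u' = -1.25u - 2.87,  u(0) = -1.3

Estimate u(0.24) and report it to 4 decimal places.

-1.5540

Heun: k1 = f(t_n, u_n); k2 = f(t_n + h, u_n + h·k1); u_{n+1} = u_n + (h/2)·(k1 + k2).
t=0.000000, u=-1.300000:
  k1 = f(0.000000, -1.300000) = -1.245000
  k2 = f(0.240000, -1.598800) = -0.871500
  u ← -1.300000 + (0.24/2)·(-1.245000 + (-0.871500)) = -1.553980
u(0.24) ≈ -1.5540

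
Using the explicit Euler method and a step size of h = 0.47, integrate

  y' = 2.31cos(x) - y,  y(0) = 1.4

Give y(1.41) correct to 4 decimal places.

1.6668

Euler: y_{n+1} = y_n + h·f(x_n, y_n).
x=0.000000, y=1.400000: f=0.910000 → y ← 1.400000 + 0.47·0.910000 = 1.827700
x=0.470000, y=1.827700: f=0.231823 → y ← 1.827700 + 0.47·0.231823 = 1.936657
x=0.940000, y=1.936657: f=-0.574246 → y ← 1.936657 + 0.47·(-0.574246) = 1.666761
y(1.41) ≈ 1.6668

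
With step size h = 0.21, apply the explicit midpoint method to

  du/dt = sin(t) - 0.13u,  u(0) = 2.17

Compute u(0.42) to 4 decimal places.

Midpoint: k1 = f(t_n, u_n); k2 = f(t_n + h/2, u_n + (h/2)·k1); u_{n+1} = u_n + h·k2.
t=0.000000, u=2.170000:
  k1 = f(0.000000, 2.170000) = -0.282100
  k2 = f(0.105000, 2.140379) = -0.173442
  u ← 2.170000 + 0.21·(-0.173442) = 2.133577
t=0.210000, u=2.133577:
  k1 = f(0.210000, 2.133577) = -0.068905
  k2 = f(0.315000, 2.126342) = 0.033392
  u ← 2.133577 + 0.21·0.033392 = 2.140589
u(0.42) ≈ 2.1406

2.1406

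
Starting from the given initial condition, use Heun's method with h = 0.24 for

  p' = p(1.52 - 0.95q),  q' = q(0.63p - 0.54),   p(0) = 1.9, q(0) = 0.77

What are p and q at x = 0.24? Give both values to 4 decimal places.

2.2623, 0.9252

Heun on (p,q): k1 = f(x_n, state_n); k2 = f(x_n + h, state_n + h·k1); state_{n+1} = state_n + (h/2)·(k1 + k2).
0.000000: (1.900000, 0.770000)
  k1 = (1.498150, 0.505890)
  predictor → (2.259556, 0.891414)
  k2 = (1.521036, 0.787582)
  → (2.262302, 0.925217)
(p(0.24), q(0.24)) ≈ (2.2623, 0.9252)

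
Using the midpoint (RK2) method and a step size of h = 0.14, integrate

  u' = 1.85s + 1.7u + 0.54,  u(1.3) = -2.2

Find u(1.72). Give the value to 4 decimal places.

Midpoint: k1 = f(s_n, u_n); k2 = f(s_n + h/2, u_n + (h/2)·k1); u_{n+1} = u_n + h·k2.
s=1.300000, u=-2.200000:
  k1 = f(1.300000, -2.200000) = -0.795000
  k2 = f(1.370000, -2.255650) = -0.760105
  u ← -2.200000 + 0.14·(-0.760105) = -2.306415
s=1.440000, u=-2.306415:
  k1 = f(1.440000, -2.306415) = -0.716905
  k2 = f(1.510000, -2.356598) = -0.672717
  u ← -2.306415 + 0.14·(-0.672717) = -2.400595
s=1.580000, u=-2.400595:
  k1 = f(1.580000, -2.400595) = -0.618012
  k2 = f(1.650000, -2.443856) = -0.562055
  u ← -2.400595 + 0.14·(-0.562055) = -2.479283
u(1.72) ≈ -2.4793

-2.4793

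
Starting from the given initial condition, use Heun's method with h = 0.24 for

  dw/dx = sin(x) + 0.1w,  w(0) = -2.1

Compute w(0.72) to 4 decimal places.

Heun: k1 = f(x_n, w_n); k2 = f(x_n + h, w_n + h·k1); w_{n+1} = w_n + (h/2)·(k1 + k2).
x=0.000000, w=-2.100000:
  k1 = f(0.000000, -2.100000) = -0.210000
  k2 = f(0.240000, -2.150400) = 0.022663
  w ← -2.100000 + (0.24/2)·(-0.210000 + 0.022663) = -2.122480
x=0.240000, w=-2.122480:
  k1 = f(0.240000, -2.122480) = 0.025455
  k2 = f(0.480000, -2.116371) = 0.250142
  w ← -2.122480 + (0.24/2)·(0.025455 + 0.250142) = -2.089409
x=0.480000, w=-2.089409:
  k1 = f(0.480000, -2.089409) = 0.252838
  k2 = f(0.720000, -2.028728) = 0.456512
  w ← -2.089409 + (0.24/2)·(0.252838 + 0.456512) = -2.004287
w(0.72) ≈ -2.0043

-2.0043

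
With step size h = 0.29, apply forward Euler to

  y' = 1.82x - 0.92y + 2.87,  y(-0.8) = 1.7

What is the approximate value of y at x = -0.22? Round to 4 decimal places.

1.7777

Euler: y_{n+1} = y_n + h·f(x_n, y_n).
x=-0.800000, y=1.700000: f=-0.150000 → y ← 1.700000 + 0.29·(-0.150000) = 1.656500
x=-0.510000, y=1.656500: f=0.417820 → y ← 1.656500 + 0.29·0.417820 = 1.777668
y(-0.22) ≈ 1.7777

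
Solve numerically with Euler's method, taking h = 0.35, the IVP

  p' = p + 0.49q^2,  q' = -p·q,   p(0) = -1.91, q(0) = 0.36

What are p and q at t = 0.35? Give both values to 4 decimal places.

Euler on (p,q): p_{n+1} = p_n + h·p', q_{n+1} = q_n + h·q'.
0.000000: (-1.910000, 0.360000); f=(-1.846496, 0.687600) → (-2.556274, 0.600660)
(p(0.35), q(0.35)) ≈ (-2.5563, 0.6007)

-2.5563, 0.6007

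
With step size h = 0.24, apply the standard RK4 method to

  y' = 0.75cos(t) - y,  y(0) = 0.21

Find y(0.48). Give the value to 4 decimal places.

0.4037

RK4: k1 = f(t_n, y_n); k2 = f(t_n + h/2, y_n + (h/2)·k1); k3 = f(t_n + h/2, y_n + (h/2)·k2); k4 = f(t_n + h, y_n + h·k3); y_{n+1} = y_n + (h/6)·(k1 + 2k2 + 2k3 + k4).
t=0.000000, y=0.210000:
  k1 = f(0.000000, 0.210000) = 0.540000
  k2 = f(0.120000, 0.274800) = 0.469806
  k3 = f(0.120000, 0.266377) = 0.478230
  k4 = f(0.240000, 0.324775) = 0.403728
  y ← 0.210000 + (0.24/6)·(k1 + 2k2 + 2k3 + k4) = 0.323592
t=0.240000, y=0.323592:
  k1 = f(0.240000, 0.323592) = 0.404911
  k2 = f(0.360000, 0.372181) = 0.329741
  k3 = f(0.360000, 0.363161) = 0.338762
  k4 = f(0.480000, 0.404895) = 0.260351
  y ← 0.323592 + (0.24/6)·(k1 + 2k2 + 2k3 + k4) = 0.403683
y(0.48) ≈ 0.4037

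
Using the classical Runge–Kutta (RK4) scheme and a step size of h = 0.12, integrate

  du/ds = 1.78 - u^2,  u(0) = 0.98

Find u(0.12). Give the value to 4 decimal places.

RK4: k1 = f(s_n, u_n); k2 = f(s_n + h/2, u_n + (h/2)·k1); k3 = f(s_n + h/2, u_n + (h/2)·k2); k4 = f(s_n + h, u_n + h·k3); u_{n+1} = u_n + (h/6)·(k1 + 2k2 + 2k3 + k4).
s=0.000000, u=0.980000:
  k1 = f(0.000000, 0.980000) = 0.819600
  k2 = f(0.060000, 1.029176) = 0.720797
  k3 = f(0.060000, 1.023248) = 0.732964
  k4 = f(0.120000, 1.067956) = 0.639471
  u ← 0.980000 + (0.12/6)·(k1 + 2k2 + 2k3 + k4) = 1.067332
u(0.12) ≈ 1.0673

1.0673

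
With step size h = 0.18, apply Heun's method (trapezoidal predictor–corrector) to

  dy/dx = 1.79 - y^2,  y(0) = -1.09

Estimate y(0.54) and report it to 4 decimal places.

-0.5426

Heun: k1 = f(x_n, y_n); k2 = f(x_n + h, y_n + h·k1); y_{n+1} = y_n + (h/2)·(k1 + k2).
x=0.000000, y=-1.090000:
  k1 = f(0.000000, -1.090000) = 0.601900
  k2 = f(0.180000, -0.981658) = 0.826348
  y ← -1.090000 + (0.18/2)·(0.601900 + 0.826348) = -0.961458
x=0.180000, y=-0.961458:
  k1 = f(0.180000, -0.961458) = 0.865599
  k2 = f(0.360000, -0.805650) = 1.140928
  y ← -0.961458 + (0.18/2)·(0.865599 + 1.140928) = -0.780870
x=0.360000, y=-0.780870:
  k1 = f(0.360000, -0.780870) = 1.180242
  k2 = f(0.540000, -0.568427) = 1.466891
  y ← -0.780870 + (0.18/2)·(1.180242 + 1.466891) = -0.542628
y(0.54) ≈ -0.5426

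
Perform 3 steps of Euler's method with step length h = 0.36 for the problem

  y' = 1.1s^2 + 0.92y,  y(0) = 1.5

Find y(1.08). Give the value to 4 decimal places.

Euler: y_{n+1} = y_n + h·f(s_n, y_n).
s=0.000000, y=1.500000: f=1.380000 → y ← 1.500000 + 0.36·1.380000 = 1.996800
s=0.360000, y=1.996800: f=1.979616 → y ← 1.996800 + 0.36·1.979616 = 2.709462
s=0.720000, y=2.709462: f=3.062945 → y ← 2.709462 + 0.36·3.062945 = 3.812122
y(1.08) ≈ 3.8121

3.8121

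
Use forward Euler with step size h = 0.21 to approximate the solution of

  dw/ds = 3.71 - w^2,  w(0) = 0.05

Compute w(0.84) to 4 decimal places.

Euler: w_{n+1} = w_n + h·f(s_n, w_n).
s=0.000000, w=0.050000: f=3.707500 → w ← 0.050000 + 0.21·3.707500 = 0.828575
s=0.210000, w=0.828575: f=3.023463 → w ← 0.828575 + 0.21·3.023463 = 1.463502
s=0.420000, w=1.463502: f=1.568161 → w ← 1.463502 + 0.21·1.568161 = 1.792816
s=0.630000, w=1.792816: f=0.495810 → w ← 1.792816 + 0.21·0.495810 = 1.896936
w(0.84) ≈ 1.8969

1.8969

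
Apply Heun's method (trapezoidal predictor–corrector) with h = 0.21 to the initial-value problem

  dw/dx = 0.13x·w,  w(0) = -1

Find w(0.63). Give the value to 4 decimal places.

Heun: k1 = f(x_n, w_n); k2 = f(x_n + h, w_n + h·k1); w_{n+1} = w_n + (h/2)·(k1 + k2).
x=0.000000, w=-1.000000:
  k1 = f(0.000000, -1.000000) = 0.000000
  k2 = f(0.210000, -1.000000) = -0.027300
  w ← -1.000000 + (0.21/2)·(0.000000 + (-0.027300)) = -1.002867
x=0.210000, w=-1.002867:
  k1 = f(0.210000, -1.002867) = -0.027378
  k2 = f(0.420000, -1.008616) = -0.055070
  w ← -1.002867 + (0.21/2)·(-0.027378 + (-0.055070)) = -1.011524
x=0.420000, w=-1.011524:
  k1 = f(0.420000, -1.011524) = -0.055229
  k2 = f(0.630000, -1.023122) = -0.083794
  w ← -1.011524 + (0.21/2)·(-0.055229 + (-0.083794)) = -1.026121
w(0.63) ≈ -1.0261

-1.0261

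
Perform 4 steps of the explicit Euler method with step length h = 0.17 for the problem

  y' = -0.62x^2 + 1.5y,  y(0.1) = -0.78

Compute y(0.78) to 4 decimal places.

-2.0140

Euler: y_{n+1} = y_n + h·f(x_n, y_n).
x=0.100000, y=-0.780000: f=-1.176200 → y ← -0.780000 + 0.17·(-1.176200) = -0.979954
x=0.270000, y=-0.979954: f=-1.515129 → y ← -0.979954 + 0.17·(-1.515129) = -1.237526
x=0.440000, y=-1.237526: f=-1.976321 → y ← -1.237526 + 0.17·(-1.976321) = -1.573500
x=0.610000, y=-1.573500: f=-2.590953 → y ← -1.573500 + 0.17·(-2.590953) = -2.013962
y(0.78) ≈ -2.0140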